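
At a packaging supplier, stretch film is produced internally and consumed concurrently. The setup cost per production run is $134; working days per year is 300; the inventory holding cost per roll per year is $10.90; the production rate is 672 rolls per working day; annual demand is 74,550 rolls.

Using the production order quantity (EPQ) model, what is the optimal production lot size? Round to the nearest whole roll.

1,705 rolls

d = 74,550/300 = 248.5000 rolls/day;  effective holding cost H(1 − d/p) = 10.9·(1 − 248.5000/672) = 6.86927
Q* = √(2DS / H_eff) = √(2·74,550·134 / 6.86927) ≈ 1,705.44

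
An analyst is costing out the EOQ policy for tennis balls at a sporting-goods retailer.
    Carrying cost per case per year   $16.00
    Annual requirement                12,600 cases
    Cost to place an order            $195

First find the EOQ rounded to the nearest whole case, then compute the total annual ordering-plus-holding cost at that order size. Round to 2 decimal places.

EOQ = √(2DS/H) = √(2 × 12,600 × 195 / 16)
    = √(307,125.00) ≈ 554.19 → Q = 554 cases
Annual ordering cost = (D/Q)·S = (12,600/554) × 195 = $4,435.02
Annual holding cost  = (Q/2)·H = (554/2) × 16 = $4,432.00
Total = $4,435.02 + $4,432.00 = $8,867.02

$8,867.02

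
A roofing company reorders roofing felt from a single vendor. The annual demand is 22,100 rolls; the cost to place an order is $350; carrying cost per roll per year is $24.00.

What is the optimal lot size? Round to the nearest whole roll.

803 rolls

EOQ = √(2DS/H) = √(2 × 22,100 × 350 / 24)
    = √(644,583.33) ≈ 802.86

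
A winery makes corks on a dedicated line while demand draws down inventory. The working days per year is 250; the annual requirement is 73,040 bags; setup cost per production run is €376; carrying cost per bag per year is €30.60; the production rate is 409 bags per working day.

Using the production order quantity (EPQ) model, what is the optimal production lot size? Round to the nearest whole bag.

d = 73,040/250 = 292.1600 bags/day;  effective holding cost H(1 − d/p) = 30.6·(1 − 292.1600/409) = 8.74157
Q* = √(2DS / H_eff) = √(2·73,040·376 / 8.74157) ≈ 2,506.65

2,507 bags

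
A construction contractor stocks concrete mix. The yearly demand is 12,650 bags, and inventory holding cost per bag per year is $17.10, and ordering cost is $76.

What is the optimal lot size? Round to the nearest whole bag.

Q* = √(2·D·S / H) = √(2·12,650·76 / 17.1) = √112,444.4 ≈ 335.33

335 bags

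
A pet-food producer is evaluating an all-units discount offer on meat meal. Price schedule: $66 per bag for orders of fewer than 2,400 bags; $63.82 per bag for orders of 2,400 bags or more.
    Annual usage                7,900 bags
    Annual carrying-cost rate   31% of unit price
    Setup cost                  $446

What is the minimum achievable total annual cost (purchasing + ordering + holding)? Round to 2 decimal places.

$529,387.12

H₁ = 31%×$66 = $20.4600;  H₂ = 31%×$63.82 = $19.7842
EOQ₁ = √(2×7,900×446/20.4600) = 586.87  (< 2,400, feasible at tier 1)
EOQ₂ = √(2×7,900×446/19.7842) = 596.81  (< 2,400 → use Q = 2,400 at tier-2 price)
TC(tier 1 (EOQ₁), Q≈586.9) = $533,407.39
TC(tier 2, Q≈2,400.0) = $529,387.12
Minimum at tier 2: $529,387.12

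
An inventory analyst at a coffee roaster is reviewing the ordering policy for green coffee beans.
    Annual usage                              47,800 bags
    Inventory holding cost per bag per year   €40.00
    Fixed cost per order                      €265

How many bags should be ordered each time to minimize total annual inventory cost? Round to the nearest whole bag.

796 bags

2DS/H = 2·47,800·265/40 = 633,350.00
EOQ = √633,350.00 ≈ 795.83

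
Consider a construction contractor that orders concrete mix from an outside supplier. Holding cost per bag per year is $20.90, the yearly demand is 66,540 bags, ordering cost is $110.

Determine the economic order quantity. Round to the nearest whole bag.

Optimal lot size Q* = (2 × 66,540 × $110 / $20.9)^½ ≈ 836.91

837 bags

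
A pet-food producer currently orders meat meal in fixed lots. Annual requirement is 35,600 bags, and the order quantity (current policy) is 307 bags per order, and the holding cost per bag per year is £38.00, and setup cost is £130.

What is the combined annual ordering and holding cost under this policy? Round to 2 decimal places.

Orders/yr = 35,600/307 = 115.961; ordering cost = 115.961 × £130 = £15,074.92
Average inventory = 307/2 = 153.5; holding cost = 153.5 × £38 = £5,833.00
Total = £15,074.92 + £5,833.00 = £20,907.92

£20,907.92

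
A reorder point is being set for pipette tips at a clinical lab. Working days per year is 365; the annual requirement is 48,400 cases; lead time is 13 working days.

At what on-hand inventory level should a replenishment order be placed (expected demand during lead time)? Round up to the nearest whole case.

1,724 cases

Daily demand d = 48,400 / 365 = 132.603 cases/day
Demand during lead time = 132.603 × 13 = 1,723.84
Reorder point = 1,723.84 → round up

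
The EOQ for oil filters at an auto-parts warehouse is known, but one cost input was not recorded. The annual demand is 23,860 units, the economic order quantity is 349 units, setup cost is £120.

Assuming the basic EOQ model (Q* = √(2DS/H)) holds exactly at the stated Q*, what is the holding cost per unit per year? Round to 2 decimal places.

£47.01

EOQ relation: Q² = 2DS/H, so rearrange for the unknown.
H = 2DS / Q² = 2 × 23,860 × 120 / 349² = 47.0144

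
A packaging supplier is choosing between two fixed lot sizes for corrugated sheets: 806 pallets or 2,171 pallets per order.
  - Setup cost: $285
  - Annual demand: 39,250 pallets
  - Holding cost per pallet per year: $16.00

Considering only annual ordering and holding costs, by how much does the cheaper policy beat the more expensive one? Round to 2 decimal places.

$2,193.86

TC(Q) = (D/Q)S + (Q/2)H
TC(806) = (39,250/806)×285 + (806/2)×16 = $20,326.72
TC(2,171) = (39,250/2,171)×285 + (2,171/2)×16 = $22,520.58
Lots of 806 are cheaper by $2,193.86.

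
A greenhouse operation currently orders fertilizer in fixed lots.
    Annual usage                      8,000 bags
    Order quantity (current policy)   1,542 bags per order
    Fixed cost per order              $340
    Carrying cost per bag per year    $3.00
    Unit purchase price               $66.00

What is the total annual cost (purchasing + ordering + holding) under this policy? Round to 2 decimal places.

Orders/yr = 8,000/1,542 = 5.188; ordering cost = 5.188 × $340 = $1,763.94
Average inventory = 1,542/2 = 771; holding cost = 771 × $3 = $2,313.00
Purchase cost = D·C = 8,000 × 66 = $528,000.00
Total = $1,763.94 + $2,313.00 + $528,000.00 = $532,076.94

$532,076.94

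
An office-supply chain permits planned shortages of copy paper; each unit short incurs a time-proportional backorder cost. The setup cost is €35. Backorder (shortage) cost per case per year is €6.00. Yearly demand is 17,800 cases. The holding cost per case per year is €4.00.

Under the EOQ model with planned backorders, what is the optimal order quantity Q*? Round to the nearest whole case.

721 cases

Q* = √(2DS/H) · √((H + b)/b)
   = √(2 × 17,800 × 35 / 4) · √((4 + 6) / 6)
   = 558.122 × 1.2910 ≈ 720.53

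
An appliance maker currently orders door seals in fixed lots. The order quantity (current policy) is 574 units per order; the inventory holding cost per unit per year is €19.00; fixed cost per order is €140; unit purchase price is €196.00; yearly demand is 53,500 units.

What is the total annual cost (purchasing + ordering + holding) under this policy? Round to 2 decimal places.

Ordering: D/Q × S = 53,500/574 × €140 = €13,048.78
Holding:  Q/2 × H = 574/2 × €19 = €5,453.00
Purchase cost = D·C = 53,500 × 196 = €10,486,000.00
Total = €13,048.78 + €5,453.00 + €10,486,000.00 = €10,504,501.78

€10,504,501.78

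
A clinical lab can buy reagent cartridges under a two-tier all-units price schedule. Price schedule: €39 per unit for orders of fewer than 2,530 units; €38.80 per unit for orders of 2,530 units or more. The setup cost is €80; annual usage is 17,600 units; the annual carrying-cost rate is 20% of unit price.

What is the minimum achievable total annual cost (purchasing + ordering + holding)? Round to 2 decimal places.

€691,086.66

H₁ = 20%×€39 = €7.8000;  H₂ = 20%×€38.80 = €7.7600
EOQ₁ = √(2×17,600×80/7.8000) = 600.85  (< 2,530, feasible at tier 1)
EOQ₂ = √(2×17,600×80/7.7600) = 602.40  (< 2,530 → use Q = 2,530 at tier-2 price)
TC(tier 1 (EOQ₁), Q≈600.9) = €691,086.66
TC(tier 2, Q≈2,530.0) = €693,252.92
Minimum at tier 1 (EOQ₁): €691,086.66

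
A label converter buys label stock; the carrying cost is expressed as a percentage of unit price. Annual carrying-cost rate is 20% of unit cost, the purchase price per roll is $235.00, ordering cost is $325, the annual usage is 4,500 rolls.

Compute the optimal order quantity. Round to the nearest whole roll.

249 rolls

Holding cost per roll per year: H = 20% × $235 = $47.0000
Q* = √(2·D·S / H) = √(2·4,500·325 / 47) = √62,234.0 ≈ 249.47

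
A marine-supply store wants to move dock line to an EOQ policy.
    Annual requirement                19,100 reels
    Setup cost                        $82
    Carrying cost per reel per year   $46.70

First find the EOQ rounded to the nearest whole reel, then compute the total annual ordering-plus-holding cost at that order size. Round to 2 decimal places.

Optimal lot size Q* = (2 × 19,100 × $82 / $46.7)^½ ≈ 258.99 → Q = 259 reels
Annual ordering cost = (D/Q)·S = (19,100/259) × 82 = $6,047.10
Annual holding cost  = (Q/2)·H = (259/2) × 46.7 = $6,047.65
Total = $6,047.10 + $6,047.65 = $12,094.75

$12,094.75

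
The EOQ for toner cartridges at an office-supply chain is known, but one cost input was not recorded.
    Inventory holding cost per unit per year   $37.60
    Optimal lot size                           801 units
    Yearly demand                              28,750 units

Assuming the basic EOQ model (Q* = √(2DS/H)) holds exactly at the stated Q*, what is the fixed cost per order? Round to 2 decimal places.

From Q* = √(2DS/H) ⇒ Q*² = 2DS/H.
S = Q²H / (2D) = 801² × 37.6 / (2 × 28,750) = 419.5513

$419.55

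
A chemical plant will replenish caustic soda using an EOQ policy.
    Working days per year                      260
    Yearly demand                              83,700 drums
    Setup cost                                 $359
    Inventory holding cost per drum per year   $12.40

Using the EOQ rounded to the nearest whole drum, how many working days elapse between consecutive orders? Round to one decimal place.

6.8 days

Q* = √(2·D·S / H) = √(2·83,700·359 / 12.4) = √4,846,500.0 ≈ 2,201.48 → Q = 2,201 drums
Days between orders = 260 / (D/Q) = 260 / 38.028 ≈ 6.837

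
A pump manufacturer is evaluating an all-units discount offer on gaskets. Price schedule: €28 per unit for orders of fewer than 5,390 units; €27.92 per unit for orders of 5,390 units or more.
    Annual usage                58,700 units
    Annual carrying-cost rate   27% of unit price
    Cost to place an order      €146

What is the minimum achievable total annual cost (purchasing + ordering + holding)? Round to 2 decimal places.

€1,654,983.38

H₁ = 27%×€28 = €7.5600;  H₂ = 27%×€27.92 = €7.5384
EOQ₁ = √(2×58,700×146/7.5600) = 1,505.74  (< 5,390, feasible at tier 1)
EOQ₂ = √(2×58,700×146/7.5384) = 1,507.89  (< 5,390 → use Q = 5,390 at tier-2 price)
TC(tier 1 (EOQ₁), Q≈1,505.7) = €1,654,983.38
TC(tier 2, Q≈5,390.0) = €1,660,810.01
Minimum at tier 1 (EOQ₁): €1,654,983.38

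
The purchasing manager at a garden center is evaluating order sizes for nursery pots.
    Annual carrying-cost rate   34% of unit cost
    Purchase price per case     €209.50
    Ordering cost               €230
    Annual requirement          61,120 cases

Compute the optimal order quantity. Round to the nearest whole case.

Carrying cost H = €209.5 × 34% = €71.2300/case/yr
Optimal lot size Q* = (2 × 61,120 × €230 / €71.23)^½ ≈ 628.26

628 cases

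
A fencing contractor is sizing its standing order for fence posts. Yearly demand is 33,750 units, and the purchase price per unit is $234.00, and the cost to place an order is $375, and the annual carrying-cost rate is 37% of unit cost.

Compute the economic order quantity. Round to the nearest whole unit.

541 units

Carrying cost H = $234 × 37% = $86.5800/unit/yr
EOQ = √(2DS/H) = √(2 × 33,750 × 375 / 86.58)
    = √(292,359.67) ≈ 540.70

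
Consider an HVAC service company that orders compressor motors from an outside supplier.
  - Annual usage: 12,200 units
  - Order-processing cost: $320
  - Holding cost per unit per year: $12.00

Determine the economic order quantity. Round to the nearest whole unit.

Q* = √(2·D·S / H) = √(2·12,200·320 / 12) = √650,666.7 ≈ 806.64

807 units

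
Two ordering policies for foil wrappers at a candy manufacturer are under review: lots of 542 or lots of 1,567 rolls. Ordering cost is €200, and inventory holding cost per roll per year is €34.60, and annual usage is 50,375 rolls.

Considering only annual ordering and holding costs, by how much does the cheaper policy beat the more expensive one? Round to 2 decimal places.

Annual cost at Q: ordering D·S/Q plus holding Q·H/2.
TC(542) = (50,375/542)×200 + (542/2)×34.6 = €27,965.16
TC(1,567) = (50,375/1,567)×200 + (1,567/2)×34.6 = €33,538.58
Cheaper: Q = 542.  Difference = €5,573.42

€5,573.42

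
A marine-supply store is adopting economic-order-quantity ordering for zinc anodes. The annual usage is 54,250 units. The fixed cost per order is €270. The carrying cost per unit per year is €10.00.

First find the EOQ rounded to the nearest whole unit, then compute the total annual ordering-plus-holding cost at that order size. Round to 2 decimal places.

€17,115.78

2DS/H = 2·54,250·270/10 = 2,929,500.00
EOQ = √2,929,500.00 ≈ 1,711.58 → Q = 1,712 units
Ordering: D/Q × S = 54,250/1,712 × €270 = €8,555.78
Holding:  Q/2 × H = 1,712/2 × €10 = €8,560.00
Total = €8,555.78 + €8,560.00 = €17,115.78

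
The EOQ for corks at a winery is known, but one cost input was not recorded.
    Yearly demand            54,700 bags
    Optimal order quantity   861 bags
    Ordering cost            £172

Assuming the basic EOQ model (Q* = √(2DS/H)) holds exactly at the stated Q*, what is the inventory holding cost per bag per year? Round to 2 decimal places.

£25.38

From Q* = √(2DS/H) ⇒ Q*² = 2DS/H.
H = 2DS / Q² = 2 × 54,700 × 172 / 861² = 25.3828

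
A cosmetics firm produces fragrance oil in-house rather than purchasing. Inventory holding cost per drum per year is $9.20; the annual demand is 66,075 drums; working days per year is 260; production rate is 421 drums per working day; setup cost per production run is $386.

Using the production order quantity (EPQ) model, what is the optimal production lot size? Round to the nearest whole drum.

Daily demand d = 66,075/260 = 254.135; p = 421; 1 − d/p = 0.39635
EPQ = √(2DS / (H(1 − d/p)))
    = √(2 × 66,075 × 386 / (9.2 × 0.39635)) ≈ 3,740.17

3,740 drums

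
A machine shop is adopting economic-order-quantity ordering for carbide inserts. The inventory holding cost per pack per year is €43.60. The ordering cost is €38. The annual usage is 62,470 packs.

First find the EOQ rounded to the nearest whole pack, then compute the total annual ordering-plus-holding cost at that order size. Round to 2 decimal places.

EOQ = √(2DS/H) = √(2 × 62,470 × 38 / 43.6)
    = √(108,892.66) ≈ 329.99 → Q = 330 packs
Orders/yr = 62,470/330 = 189.303; ordering cost = 189.303 × €38 = €7,193.52
Average inventory = 330/2 = 165; holding cost = 165 × €43.6 = €7,194.00
Total = €7,193.52 + €7,194.00 = €14,387.52

€14,387.52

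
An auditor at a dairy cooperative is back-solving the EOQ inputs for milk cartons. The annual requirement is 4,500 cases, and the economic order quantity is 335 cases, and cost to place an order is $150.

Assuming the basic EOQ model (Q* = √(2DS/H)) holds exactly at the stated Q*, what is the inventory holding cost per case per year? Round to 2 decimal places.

From Q* = √(2DS/H) ⇒ Q*² = 2DS/H.
H = 2DS / Q² = 2 × 4,500 × 150 / 335² = 12.0294

$12.03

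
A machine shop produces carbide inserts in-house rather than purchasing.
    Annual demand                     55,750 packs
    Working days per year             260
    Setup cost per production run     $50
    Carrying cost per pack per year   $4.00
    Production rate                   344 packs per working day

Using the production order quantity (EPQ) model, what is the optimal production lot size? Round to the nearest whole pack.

d = 55,750/260 = 214.4231 packs/day;  effective holding cost H(1 − d/p) = 4·(1 − 214.4231/344) = 1.50671
Q* = √(2DS / H_eff) = √(2·55,750·50 / 1.50671) ≈ 1,923.57

1,924 packs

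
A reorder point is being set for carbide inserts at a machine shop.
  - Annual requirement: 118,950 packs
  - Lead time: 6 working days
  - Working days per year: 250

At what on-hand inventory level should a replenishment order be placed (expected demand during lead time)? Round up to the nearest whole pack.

Daily demand d = 118,950 / 250 = 475.800 packs/day
Demand during lead time = 475.800 × 6 = 2,854.80
Reorder point = 2,854.80 → round up

2,855 packs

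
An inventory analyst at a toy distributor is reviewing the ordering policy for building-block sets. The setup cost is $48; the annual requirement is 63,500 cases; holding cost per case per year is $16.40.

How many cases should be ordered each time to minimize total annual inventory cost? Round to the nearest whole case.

610 cases

EOQ = √(2DS/H) = √(2 × 63,500 × 48 / 16.4)
    = √(371,707.32) ≈ 609.68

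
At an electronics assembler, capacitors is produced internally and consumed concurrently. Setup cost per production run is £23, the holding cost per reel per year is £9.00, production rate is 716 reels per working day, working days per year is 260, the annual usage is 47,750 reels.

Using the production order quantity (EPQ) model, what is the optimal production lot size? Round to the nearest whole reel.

Daily demand d = 47,750/260 = 183.654; p = 716; 1 − d/p = 0.74350
EPQ = √(2DS / (H(1 − d/p)))
    = √(2 × 47,750 × 23 / (9 × 0.74350)) ≈ 572.93

573 reels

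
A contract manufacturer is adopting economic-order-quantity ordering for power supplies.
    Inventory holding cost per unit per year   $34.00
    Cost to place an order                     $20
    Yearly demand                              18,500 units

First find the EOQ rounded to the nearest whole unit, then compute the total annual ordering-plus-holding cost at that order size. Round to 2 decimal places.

$5,016.00

EOQ = √(2DS/H) = √(2 × 18,500 × 20 / 34)
    = √(21,764.71) ≈ 147.53 → Q = 148 units
Annual ordering cost = (D/Q)·S = (18,500/148) × 20 = $2,500.00
Annual holding cost  = (Q/2)·H = (148/2) × 34 = $2,516.00
Total = $2,500.00 + $2,516.00 = $5,016.00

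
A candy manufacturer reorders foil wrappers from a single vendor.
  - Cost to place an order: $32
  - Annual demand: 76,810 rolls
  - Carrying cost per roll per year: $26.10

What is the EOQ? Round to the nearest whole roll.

434 rolls

Q* = √(2·D·S / H) = √(2·76,810·32 / 26.1) = √188,346.4 ≈ 433.99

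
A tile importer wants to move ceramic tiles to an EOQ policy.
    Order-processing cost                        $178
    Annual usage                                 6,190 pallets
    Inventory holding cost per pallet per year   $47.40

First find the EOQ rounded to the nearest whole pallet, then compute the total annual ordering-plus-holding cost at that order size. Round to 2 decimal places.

$10,220.22

Q* = √(2·D·S / H) = √(2·6,190·178 / 47.4) = √46,490.3 ≈ 215.62 → Q = 216 pallets
Annual ordering cost = (D/Q)·S = (6,190/216) × 178 = $5,101.02
Annual holding cost  = (Q/2)·H = (216/2) × 47.4 = $5,119.20
Total = $5,101.02 + $5,119.20 = $10,220.22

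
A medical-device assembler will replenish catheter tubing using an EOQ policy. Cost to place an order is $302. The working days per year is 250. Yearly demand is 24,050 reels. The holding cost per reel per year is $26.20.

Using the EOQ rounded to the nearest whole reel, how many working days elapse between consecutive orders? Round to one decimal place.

7.7 days

Q* = √(2·D·S / H) = √(2·24,050·302 / 26.2) = √554,435.1 ≈ 744.60 → Q = 745 reels
Days between orders = 250 / (D/Q) = 250 / 32.282 ≈ 7.744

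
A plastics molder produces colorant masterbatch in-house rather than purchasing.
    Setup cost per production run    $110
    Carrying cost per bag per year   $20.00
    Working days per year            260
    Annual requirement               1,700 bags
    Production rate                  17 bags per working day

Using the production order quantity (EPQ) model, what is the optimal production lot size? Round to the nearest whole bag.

174 bags

Daily demand d = 1,700/260 = 6.538; p = 17; 1 − d/p = 0.61538
EPQ = √(2DS / (H(1 − d/p)))
    = √(2 × 1,700 × 110 / (20 × 0.61538)) ≈ 174.32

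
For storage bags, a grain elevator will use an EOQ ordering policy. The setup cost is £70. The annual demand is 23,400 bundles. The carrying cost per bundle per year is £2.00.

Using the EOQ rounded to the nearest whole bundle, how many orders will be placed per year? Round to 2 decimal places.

Optimal lot size Q* = (2 × 23,400 × £70 / £2)^½ ≈ 1,279.84 → Q = 1,280
N = D/Q = 23,400/1,280 ≈ 18.281 orders/yr

18.28 orders per year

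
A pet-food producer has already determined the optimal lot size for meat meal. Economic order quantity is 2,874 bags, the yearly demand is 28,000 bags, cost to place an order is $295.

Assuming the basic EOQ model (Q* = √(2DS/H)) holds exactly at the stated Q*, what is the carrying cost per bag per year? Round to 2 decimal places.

$2.00

From Q* = √(2DS/H) ⇒ Q*² = 2DS/H.
H = 2DS / Q² = 2 × 28,000 × 295 / 2,874² = 2.0000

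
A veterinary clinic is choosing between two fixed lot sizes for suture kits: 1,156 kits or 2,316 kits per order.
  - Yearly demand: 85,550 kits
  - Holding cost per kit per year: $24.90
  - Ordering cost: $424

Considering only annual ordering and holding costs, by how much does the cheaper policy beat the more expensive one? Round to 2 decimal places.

$1,274.20

TC(Q) = (D/Q)S + (Q/2)H
TC(1,156) = (85,550/1,156)×424 + (1,156/2)×24.9 = $45,770.40
TC(2,316) = (85,550/2,316)×424 + (2,316/2)×24.9 = $44,496.20
Lots of 2,316 are cheaper by $1,274.20.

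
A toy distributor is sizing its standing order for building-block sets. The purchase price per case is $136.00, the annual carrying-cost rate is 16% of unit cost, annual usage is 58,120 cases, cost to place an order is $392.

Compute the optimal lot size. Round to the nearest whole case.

Holding cost per case per year: H = 16% × $136 = $21.7600
2DS/H = 2·58,120·392/21.76 = 2,094,029.41
EOQ = √2,094,029.41 ≈ 1,447.08

1,447 cases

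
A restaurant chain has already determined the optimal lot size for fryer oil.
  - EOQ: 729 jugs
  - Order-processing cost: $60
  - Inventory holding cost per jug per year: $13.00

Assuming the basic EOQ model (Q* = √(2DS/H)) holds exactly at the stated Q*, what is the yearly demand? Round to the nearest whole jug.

EOQ relation: Q² = 2DS/H, so rearrange for the unknown.
D = Q²H / (2S) = 729² × 13 / (2 × 60) = 57,572.78

57,573 jugs per year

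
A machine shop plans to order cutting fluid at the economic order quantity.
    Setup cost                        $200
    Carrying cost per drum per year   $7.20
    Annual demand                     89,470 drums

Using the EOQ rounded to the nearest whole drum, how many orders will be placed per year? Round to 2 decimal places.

Optimal lot size Q* = (2 × 89,470 × $200 / $7.2)^½ ≈ 2,229.47 → Q = 2,229
Orders per year = D/Q = 89,470 / 2,229 = 40.139

40.14 orders per year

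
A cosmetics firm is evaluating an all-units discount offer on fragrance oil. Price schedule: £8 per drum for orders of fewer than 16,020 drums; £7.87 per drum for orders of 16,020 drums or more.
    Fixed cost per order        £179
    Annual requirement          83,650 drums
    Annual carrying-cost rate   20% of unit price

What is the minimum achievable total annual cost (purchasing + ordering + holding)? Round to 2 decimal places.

£671,867.91

H₁ = 20%×£8 = £1.6000;  H₂ = 20%×£7.87 = £1.5740
EOQ₁ = √(2×83,650×179/1.6000) = 4,326.28  (< 16,020, feasible at tier 1)
EOQ₂ = √(2×83,650×179/1.5740) = 4,361.86  (< 16,020 → use Q = 16,020 at tier-2 price)
TC(tier 1 (EOQ₁), Q≈4,326.3) = £676,122.05
TC(tier 2, Q≈16,020.0) = £671,867.91
Minimum at tier 2: £671,867.91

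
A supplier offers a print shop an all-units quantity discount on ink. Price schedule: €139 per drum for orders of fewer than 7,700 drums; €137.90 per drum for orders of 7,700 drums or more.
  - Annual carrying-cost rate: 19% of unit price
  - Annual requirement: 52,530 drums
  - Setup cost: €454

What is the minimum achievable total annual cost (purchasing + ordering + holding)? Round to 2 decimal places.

H₁ = 19%×€139 = €26.4100;  H₂ = 19%×€137.90 = €26.2010
EOQ₁ = √(2×52,530×454/26.4100) = 1,343.89  (< 7,700, feasible at tier 1)
EOQ₂ = √(2×52,530×454/26.2010) = 1,349.24  (< 7,700 → use Q = 7,700 at tier-2 price)
TC(tier 1 (EOQ₁), Q≈1,343.9) = €7,337,162.03
TC(tier 2, Q≈7,700.0) = €7,347,858.07
Minimum at tier 1 (EOQ₁): €7,337,162.03

€7,337,162.03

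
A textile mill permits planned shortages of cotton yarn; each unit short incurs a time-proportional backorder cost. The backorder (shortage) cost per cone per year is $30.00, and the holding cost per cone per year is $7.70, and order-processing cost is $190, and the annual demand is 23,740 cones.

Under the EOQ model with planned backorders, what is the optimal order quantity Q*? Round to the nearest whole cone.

Q* = √(2DS/H) · √((H + b)/b)
   = √(2 × 23,740 × 190 / 7.7) · √((7.7 + 30) / 30)
   = 1,082.398 × 1.1210 ≈ 1,213.38

1,213 cones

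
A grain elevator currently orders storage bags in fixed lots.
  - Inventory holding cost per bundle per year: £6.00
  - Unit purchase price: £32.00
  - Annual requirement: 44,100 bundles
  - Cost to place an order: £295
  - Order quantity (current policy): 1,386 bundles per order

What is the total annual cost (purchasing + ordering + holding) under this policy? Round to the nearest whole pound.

Orders/yr = 44,100/1,386 = 31.818; ordering cost = 31.818 × £295 = £9,386.36
Average inventory = 1,386/2 = 693; holding cost = 693 × £6 = £4,158.00
Purchase cost = D·C = 44,100 × 32 = £1,411,200.00
Total = £9,386.36 + £4,158.00 + £1,411,200.00 = £1,424,744.36

£1,424,744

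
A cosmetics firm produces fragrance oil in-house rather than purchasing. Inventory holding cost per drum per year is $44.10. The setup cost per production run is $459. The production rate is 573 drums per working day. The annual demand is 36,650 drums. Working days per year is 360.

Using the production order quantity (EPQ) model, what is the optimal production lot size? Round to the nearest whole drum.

963 drums

Daily demand d = 36,650/360 = 101.806; p = 573; 1 − d/p = 0.82233
EPQ = √(2DS / (H(1 − d/p)))
    = √(2 × 36,650 × 459 / (44.1 × 0.82233)) ≈ 963.20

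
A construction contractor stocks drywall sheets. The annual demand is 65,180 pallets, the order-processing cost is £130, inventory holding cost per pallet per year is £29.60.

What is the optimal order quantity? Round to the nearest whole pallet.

2DS/H = 2·65,180·130/29.6 = 572,527.03
EOQ = √572,527.03 ≈ 756.66

757 pallets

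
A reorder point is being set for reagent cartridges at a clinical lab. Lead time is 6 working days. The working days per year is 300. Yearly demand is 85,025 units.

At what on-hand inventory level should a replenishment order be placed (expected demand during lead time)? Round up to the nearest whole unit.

Daily demand d = 85,025 / 300 = 283.417 units/day
Demand during lead time = 283.417 × 6 = 1,700.50
Reorder point = 1,700.50 → round up

1,701 units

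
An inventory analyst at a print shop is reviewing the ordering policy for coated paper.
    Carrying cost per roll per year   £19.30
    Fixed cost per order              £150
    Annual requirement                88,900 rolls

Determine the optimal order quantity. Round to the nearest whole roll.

1,176 rolls

EOQ = √(2DS/H) = √(2 × 88,900 × 150 / 19.3)
    = √(1,381,865.28) ≈ 1,175.53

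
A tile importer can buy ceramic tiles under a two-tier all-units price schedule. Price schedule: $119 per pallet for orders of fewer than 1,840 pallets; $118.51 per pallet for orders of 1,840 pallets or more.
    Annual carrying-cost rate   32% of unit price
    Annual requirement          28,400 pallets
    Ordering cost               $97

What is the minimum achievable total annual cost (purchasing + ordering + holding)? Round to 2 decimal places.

H₁ = 32%×$119 = $38.0800;  H₂ = 32%×$118.51 = $37.9232
EOQ₁ = √(2×28,400×97/38.0800) = 380.37  (< 1,840, feasible at tier 1)
EOQ₂ = √(2×28,400×97/37.9232) = 381.16  (< 1,840 → use Q = 1,840 at tier-2 price)
TC(tier 1 (EOQ₁), Q≈380.4) = $3,394,084.67
TC(tier 2, Q≈1,840.0) = $3,402,070.52
Minimum at tier 1 (EOQ₁): $3,394,084.67

$3,394,084.67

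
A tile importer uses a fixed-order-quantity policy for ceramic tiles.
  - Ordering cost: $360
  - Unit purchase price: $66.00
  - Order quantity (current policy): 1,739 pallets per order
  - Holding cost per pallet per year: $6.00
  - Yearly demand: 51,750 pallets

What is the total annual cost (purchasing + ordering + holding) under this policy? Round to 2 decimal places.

$3,431,430.05

Annual ordering cost = (D/Q)·S = (51,750/1,739) × 360 = $10,713.05
Annual holding cost  = (Q/2)·H = (1,739/2) × 6 = $5,217.00
Purchase cost = D·C = 51,750 × 66 = $3,415,500.00
Total = $10,713.05 + $5,217.00 + $3,415,500.00 = $3,431,430.05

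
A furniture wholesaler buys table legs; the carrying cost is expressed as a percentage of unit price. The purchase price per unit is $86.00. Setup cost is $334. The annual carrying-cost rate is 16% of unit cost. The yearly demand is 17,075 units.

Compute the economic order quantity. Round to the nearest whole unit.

910 units

H = i·C = 0.16 × $86 = $13.7600 per unit-year
Q* = √(2·D·S / H) = √(2·17,075·334 / 13.76) = √828,931.7 ≈ 910.46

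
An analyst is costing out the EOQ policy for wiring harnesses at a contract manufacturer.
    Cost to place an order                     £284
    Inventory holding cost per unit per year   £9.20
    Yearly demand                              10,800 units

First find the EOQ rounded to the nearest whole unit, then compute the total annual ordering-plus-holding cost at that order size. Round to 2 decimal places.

2DS/H = 2·10,800·284/9.2 = 666,782.61
EOQ = √666,782.61 ≈ 816.57 → Q = 817 units
Ordering: D/Q × S = 10,800/817 × £284 = £3,754.22
Holding:  Q/2 × H = 817/2 × £9.2 = £3,758.20
Total = £3,754.22 + £3,758.20 = £7,512.42

£7,512.42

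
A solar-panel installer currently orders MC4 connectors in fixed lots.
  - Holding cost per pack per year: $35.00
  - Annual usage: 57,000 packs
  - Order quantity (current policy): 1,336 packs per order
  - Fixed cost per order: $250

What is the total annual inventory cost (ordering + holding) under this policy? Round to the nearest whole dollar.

$34,046

Ordering: D/Q × S = 57,000/1,336 × $250 = $10,666.17
Holding:  Q/2 × H = 1,336/2 × $35 = $23,380.00
Total = $10,666.17 + $23,380.00 = $34,046.17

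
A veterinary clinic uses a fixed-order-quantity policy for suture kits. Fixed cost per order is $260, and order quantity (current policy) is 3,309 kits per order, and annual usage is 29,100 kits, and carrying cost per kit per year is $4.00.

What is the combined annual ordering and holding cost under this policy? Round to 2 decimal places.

$8,904.49

Ordering: D/Q × S = 29,100/3,309 × $260 = $2,286.49
Holding:  Q/2 × H = 3,309/2 × $4 = $6,618.00
Total = $2,286.49 + $6,618.00 = $8,904.49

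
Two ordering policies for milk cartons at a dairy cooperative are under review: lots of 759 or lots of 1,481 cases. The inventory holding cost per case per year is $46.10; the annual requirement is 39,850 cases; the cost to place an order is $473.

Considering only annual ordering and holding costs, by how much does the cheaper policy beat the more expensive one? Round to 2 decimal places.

$4,535.29

For each Q, cost = (D/Q)·S + (Q/2)·H.
TC(759) = (39,850/759)×473 + (759/2)×46.1 = $42,329.01
TC(1,481) = (39,850/1,481)×473 + (1,481/2)×46.1 = $46,864.30
Cheaper: Q = 759.  Difference = $4,535.29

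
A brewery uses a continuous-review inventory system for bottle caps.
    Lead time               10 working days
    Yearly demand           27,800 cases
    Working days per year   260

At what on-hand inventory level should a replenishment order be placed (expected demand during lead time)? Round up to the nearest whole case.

1,070 cases

Daily demand d = 27,800 / 260 = 106.923 cases/day
Demand during lead time = 106.923 × 10 = 1,069.23
Reorder point = 1,069.23 → round up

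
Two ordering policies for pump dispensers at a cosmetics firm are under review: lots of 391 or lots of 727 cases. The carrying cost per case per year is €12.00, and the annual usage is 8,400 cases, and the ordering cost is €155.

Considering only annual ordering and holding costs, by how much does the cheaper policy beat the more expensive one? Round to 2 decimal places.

For each Q, cost = (D/Q)·S + (Q/2)·H.
TC(391) = (8,400/391)×155 + (391/2)×12 = €5,675.92
TC(727) = (8,400/727)×155 + (727/2)×12 = €6,152.92
Lots of 391 are cheaper by €477.00.

€477.00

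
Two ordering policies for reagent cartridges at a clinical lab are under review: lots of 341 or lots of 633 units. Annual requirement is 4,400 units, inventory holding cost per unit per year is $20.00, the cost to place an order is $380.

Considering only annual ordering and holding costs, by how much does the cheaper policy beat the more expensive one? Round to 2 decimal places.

Annual cost at Q: ordering D·S/Q plus holding Q·H/2.
TC(341) = (4,400/341)×380 + (341/2)×20 = $8,313.23
TC(633) = (4,400/633)×380 + (633/2)×20 = $8,971.39
Lots of 341 are cheaper by $658.16.

$658.16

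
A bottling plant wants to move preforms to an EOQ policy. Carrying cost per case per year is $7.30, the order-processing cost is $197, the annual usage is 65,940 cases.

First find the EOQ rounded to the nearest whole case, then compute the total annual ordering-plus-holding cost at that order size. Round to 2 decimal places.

Optimal lot size Q* = (2 × 65,940 × $197 / $7.3)^½ ≈ 1,886.52 → Q = 1,887 cases
Annual ordering cost = (D/Q)·S = (65,940/1,887) × 197 = $6,884.04
Annual holding cost  = (Q/2)·H = (1,887/2) × 7.3 = $6,887.55
Total = $6,884.04 + $6,887.55 = $13,771.59

$13,771.59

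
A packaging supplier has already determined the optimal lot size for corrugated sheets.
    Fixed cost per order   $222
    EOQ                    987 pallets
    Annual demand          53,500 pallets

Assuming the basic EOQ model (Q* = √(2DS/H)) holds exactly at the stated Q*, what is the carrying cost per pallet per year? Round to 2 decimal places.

EOQ relation: Q² = 2DS/H, so rearrange for the unknown.
H = 2DS / Q² = 2 × 53,500 × 222 / 987² = 24.3839

$24.38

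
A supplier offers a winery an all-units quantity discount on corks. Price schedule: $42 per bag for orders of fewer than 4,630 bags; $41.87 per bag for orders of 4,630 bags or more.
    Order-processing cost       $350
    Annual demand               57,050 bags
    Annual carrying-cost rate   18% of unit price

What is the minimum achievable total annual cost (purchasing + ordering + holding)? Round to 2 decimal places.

$2,410,443.36

H₁ = 18%×$42 = $7.5600;  H₂ = 18%×$41.87 = $7.5366
EOQ₁ = √(2×57,050×350/7.5600) = 2,298.35  (< 4,630, feasible at tier 1)
EOQ₂ = √(2×57,050×350/7.5366) = 2,301.91  (< 4,630 → use Q = 4,630 at tier-2 price)
TC(tier 1 (EOQ₁), Q≈2,298.3) = $2,413,475.52
TC(tier 2, Q≈4,630.0) = $2,410,443.36
Minimum at tier 2: $2,410,443.36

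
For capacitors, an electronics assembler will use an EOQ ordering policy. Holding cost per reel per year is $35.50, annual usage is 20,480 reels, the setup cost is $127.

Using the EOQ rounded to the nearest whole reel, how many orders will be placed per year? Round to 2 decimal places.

Optimal lot size Q* = (2 × 20,480 × $127 / $35.5)^½ ≈ 382.80 → Q = 383
Orders per year = D/Q = 20,480 / 383 = 53.473

53.47 orders per year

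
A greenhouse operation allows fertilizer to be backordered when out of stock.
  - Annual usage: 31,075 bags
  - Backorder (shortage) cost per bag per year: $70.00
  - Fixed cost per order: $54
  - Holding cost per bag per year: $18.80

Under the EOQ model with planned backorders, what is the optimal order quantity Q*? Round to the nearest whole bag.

Q* = √(2DS/H) · √((H + b)/b)
   = √(2 × 31,075 × 54 / 18.8) · √((18.8 + 70) / 70)
   = 422.511 × 1.1263 ≈ 475.88

476 bags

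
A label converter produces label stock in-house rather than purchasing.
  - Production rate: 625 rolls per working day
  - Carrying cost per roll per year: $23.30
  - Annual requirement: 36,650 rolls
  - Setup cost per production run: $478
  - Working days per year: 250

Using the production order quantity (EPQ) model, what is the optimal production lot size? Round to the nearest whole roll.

d = 36,650/250 = 146.6000 rolls/day;  effective holding cost H(1 − d/p) = 23.3·(1 − 146.6000/625) = 17.83475
Q* = √(2DS / H_eff) = √(2·36,650·478 / 17.83475) ≈ 1,401.63

1,402 rolls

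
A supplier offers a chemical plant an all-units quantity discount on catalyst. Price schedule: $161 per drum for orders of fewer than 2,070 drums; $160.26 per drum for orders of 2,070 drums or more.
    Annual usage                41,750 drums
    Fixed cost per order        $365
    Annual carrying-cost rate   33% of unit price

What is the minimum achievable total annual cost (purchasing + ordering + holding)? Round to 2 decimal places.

H₁ = 33%×$161 = $53.1300;  H₂ = 33%×$160.26 = $52.8858
EOQ₁ = √(2×41,750×365/53.1300) = 757.39  (< 2,070, feasible at tier 1)
EOQ₂ = √(2×41,750×365/52.8858) = 759.14  (< 2,070 → use Q = 2,070 at tier-2 price)
TC(tier 1 (EOQ₁), Q≈757.4) = $6,761,990.15
TC(tier 2, Q≈2,070.0) = $6,752,953.52
Minimum at tier 2: $6,752,953.52

$6,752,953.52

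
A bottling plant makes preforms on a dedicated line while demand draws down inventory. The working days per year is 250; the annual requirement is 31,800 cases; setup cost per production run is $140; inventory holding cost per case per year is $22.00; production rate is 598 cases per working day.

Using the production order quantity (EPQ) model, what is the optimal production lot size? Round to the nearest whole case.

717 cases

d = 31,800/250 = 127.2000 cases/day;  effective holding cost H(1 − d/p) = 22·(1 − 127.2000/598) = 17.32040
Q* = √(2DS / H_eff) = √(2·31,800·140 / 17.32040) ≈ 716.99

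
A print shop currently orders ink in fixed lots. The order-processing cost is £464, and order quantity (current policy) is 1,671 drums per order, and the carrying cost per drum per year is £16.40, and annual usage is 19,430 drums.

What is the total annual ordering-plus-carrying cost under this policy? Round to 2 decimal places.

Annual ordering cost = (D/Q)·S = (19,430/1,671) × 464 = £5,395.28
Annual holding cost  = (Q/2)·H = (1,671/2) × 16.4 = £13,702.20
Total = £5,395.28 + £13,702.20 = £19,097.48

£19,097.48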